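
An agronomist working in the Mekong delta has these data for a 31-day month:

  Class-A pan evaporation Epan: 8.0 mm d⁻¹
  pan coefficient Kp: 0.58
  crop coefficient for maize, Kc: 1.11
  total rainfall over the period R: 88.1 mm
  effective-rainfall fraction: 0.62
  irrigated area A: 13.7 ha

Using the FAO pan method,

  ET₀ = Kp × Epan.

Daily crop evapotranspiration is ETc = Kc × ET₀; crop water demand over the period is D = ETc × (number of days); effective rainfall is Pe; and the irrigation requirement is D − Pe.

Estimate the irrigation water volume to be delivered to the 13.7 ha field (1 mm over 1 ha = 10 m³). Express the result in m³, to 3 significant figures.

14400 m³

ET₀ = 0.58 × 8.0 = 4.6400 mm/d
ETc = Kc × ET₀ = 1.11 × 4.6400 = 5.1504 mm/d
Crop demand D = ETc × 31 d = 5.1504 × 31 = 159.662 mm
Pe = 0.62 × 88.1 = 54.622 mm
D − Pe = 159.662 − 54.622 = 105.040 mm
Volume = 105.040 mm × 13.7 ha × 10 = 14390.5 m³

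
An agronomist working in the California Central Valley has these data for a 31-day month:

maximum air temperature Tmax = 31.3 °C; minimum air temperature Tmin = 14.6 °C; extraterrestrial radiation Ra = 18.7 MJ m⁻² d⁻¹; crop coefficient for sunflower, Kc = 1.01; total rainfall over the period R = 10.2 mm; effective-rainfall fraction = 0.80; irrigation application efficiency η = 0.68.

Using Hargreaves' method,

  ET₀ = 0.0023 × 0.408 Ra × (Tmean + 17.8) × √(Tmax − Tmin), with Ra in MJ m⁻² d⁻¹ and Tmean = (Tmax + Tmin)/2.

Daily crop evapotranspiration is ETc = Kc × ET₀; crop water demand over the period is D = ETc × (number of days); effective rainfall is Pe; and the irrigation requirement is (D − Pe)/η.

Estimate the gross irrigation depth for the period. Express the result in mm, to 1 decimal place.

Tmean = (31.3 + 14.6)/2 = 22.95 °C
0.408 Ra = 0.408 × 18.7 = 7.6296 mm/d equivalent
ET₀ = 0.0023 × 7.6296 × (22.95 + 17.8) × √16.7 = 0.0023 × 7.6296 × 40.75 × 4.0866 = 2.9223 mm/d
ETc = Kc × ET₀ = 1.01 × 2.9223 = 2.9515 mm/d
Crop demand D = ETc × 31 d = 2.9515 × 31 = 91.497 mm
Pe = 0.80 × 10.2 = 8.160 mm
D − Pe = 91.497 − 8.160 = 83.337 mm
Gross irrigation = 83.337 / 0.68 = 122.554 mm

122.6 mm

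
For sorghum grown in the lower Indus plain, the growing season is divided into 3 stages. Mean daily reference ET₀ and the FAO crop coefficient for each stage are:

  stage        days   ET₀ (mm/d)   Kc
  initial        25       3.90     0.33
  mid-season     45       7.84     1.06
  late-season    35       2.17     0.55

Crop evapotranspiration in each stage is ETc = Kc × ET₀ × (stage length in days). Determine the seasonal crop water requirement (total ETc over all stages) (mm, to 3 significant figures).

448 mm

initial: 0.33 × 3.90 × 25 = 32.18 mm
mid-season: 1.06 × 7.84 × 45 = 373.97 mm
late-season: 0.55 × 2.17 × 35 = 41.77 mm
Seasonal total = 447.92 mm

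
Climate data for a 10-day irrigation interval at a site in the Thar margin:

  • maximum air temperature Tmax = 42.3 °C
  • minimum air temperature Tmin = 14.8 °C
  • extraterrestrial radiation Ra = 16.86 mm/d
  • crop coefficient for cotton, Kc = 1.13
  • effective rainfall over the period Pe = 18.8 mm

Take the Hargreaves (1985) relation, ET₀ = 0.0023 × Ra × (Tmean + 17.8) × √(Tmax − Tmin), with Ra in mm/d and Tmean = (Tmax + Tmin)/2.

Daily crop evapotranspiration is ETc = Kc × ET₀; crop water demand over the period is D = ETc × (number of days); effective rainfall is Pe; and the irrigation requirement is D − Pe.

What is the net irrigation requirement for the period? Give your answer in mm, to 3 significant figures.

87.7 mm

Tmean = (42.3 + 14.8)/2 = 28.55 °C
ET₀ = 0.0023 × 16.86 × (28.55 + 17.8) × √27.5 = 0.0023 × 16.86 × 46.35 × 5.2440 = 9.4254 mm/d
ETc = Kc × ET₀ = 1.13 × 9.4254 = 10.6507 mm/d
Crop demand D = ETc × 10 d = 10.6507 × 10 = 106.507 mm
D − Pe = 106.507 − 18.8 = 87.707 mm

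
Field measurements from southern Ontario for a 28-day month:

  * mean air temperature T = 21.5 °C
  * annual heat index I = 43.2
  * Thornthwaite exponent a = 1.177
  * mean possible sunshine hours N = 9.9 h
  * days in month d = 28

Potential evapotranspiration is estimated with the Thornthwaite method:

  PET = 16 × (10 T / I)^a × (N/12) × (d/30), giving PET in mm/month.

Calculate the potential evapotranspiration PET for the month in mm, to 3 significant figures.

81.5 mm

10T/I = 10 × 21.5 / 43.2 = 4.9769
(10T/I)^a = 4.9769^1.177 = 6.6118
Uncorrected PET = 16 × 6.6118 = 105.789 mm
Correction = (N/12)(d/30) = (9.9/12)(28/30) = 0.7700
PET = 105.789 × 0.7700 = 81.458 mm/month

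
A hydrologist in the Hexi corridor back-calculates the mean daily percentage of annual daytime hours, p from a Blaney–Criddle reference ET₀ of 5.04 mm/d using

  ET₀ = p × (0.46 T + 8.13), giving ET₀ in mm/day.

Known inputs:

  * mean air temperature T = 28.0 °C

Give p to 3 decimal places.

0.240

p = ET₀ / (0.46 T + 8.13) = 5.04 / (0.46 × 28.0 + 8.13) = 5.04 / 21.010 = 0.2399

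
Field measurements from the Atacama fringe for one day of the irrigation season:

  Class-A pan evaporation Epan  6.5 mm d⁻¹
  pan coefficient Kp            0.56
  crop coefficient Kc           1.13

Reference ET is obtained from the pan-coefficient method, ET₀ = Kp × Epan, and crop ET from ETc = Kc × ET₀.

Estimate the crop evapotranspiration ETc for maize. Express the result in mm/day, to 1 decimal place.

ET₀ = 0.56 × 6.5 = 3.6400 mm/d
ETc = Kc × ET₀ = 1.13 × 3.6400 = 4.1132 mm/d

4.1 mm/day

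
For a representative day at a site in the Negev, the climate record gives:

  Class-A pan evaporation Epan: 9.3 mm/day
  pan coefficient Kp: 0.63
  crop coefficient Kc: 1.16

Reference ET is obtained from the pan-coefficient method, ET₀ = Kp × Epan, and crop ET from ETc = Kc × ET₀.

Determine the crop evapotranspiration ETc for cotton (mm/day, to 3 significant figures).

ET₀ = 0.63 × 9.3 = 5.8590 mm/d
ETc = Kc × ET₀ = 1.16 × 5.8590 = 6.7964 mm/d

6.80 mm/day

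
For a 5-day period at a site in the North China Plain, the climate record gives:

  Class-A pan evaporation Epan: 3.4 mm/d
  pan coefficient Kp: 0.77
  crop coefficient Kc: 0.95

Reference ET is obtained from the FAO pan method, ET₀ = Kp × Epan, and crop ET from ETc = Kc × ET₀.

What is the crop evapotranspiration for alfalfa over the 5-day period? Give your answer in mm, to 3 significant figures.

ET₀ = 0.77 × 3.4 = 2.6180 mm/d
ETc = Kc × ET₀ = 0.95 × 2.6180 = 2.4871 mm/d
Over 5 days: 2.4871 × 5 = 12.436 mm

12.4 mm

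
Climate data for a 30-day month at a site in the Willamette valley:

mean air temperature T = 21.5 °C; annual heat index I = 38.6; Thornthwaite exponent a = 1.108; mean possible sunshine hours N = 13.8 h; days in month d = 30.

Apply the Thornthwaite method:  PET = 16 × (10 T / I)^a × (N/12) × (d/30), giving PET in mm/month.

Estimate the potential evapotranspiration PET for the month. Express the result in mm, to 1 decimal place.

10T/I = 10 × 21.5 / 38.6 = 5.5699
(10T/I)^a = 5.5699^1.108 = 6.7050
Uncorrected PET = 16 × 6.7050 = 107.280 mm
Correction = (N/12)(d/30) = (13.8/12)(30/30) = 1.1500
PET = 107.280 × 1.1500 = 123.372 mm/month

123.4 mm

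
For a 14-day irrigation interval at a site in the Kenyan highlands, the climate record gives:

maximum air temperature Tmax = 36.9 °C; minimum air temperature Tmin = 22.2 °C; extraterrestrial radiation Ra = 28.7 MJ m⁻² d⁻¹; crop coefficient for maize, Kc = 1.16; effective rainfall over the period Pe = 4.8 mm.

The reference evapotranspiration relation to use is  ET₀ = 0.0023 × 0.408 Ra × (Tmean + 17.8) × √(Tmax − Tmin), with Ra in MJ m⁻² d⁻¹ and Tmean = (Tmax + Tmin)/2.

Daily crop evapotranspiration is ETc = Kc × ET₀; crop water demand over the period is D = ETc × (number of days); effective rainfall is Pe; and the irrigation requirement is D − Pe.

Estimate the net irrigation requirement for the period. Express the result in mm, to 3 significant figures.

74.6 mm

Tmean = (36.9 + 22.2)/2 = 29.55 °C
0.408 Ra = 0.408 × 28.7 = 11.7096 mm/d equivalent
ET₀ = 0.0023 × 11.7096 × (29.55 + 17.8) × √14.7 = 0.0023 × 11.7096 × 47.35 × 3.8341 = 4.8894 mm/d
ETc = Kc × ET₀ = 1.16 × 4.8894 = 5.6717 mm/d
Crop demand D = ETc × 14 d = 5.6717 × 14 = 79.404 mm
D − Pe = 79.404 − 4.8 = 74.604 mm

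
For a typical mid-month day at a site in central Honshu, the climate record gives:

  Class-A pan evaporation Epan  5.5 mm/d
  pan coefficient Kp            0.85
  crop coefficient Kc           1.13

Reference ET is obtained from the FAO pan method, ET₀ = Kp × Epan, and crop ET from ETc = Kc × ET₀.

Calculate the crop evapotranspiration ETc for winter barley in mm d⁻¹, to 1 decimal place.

5.3 mm d⁻¹

ET₀ = 0.85 × 5.5 = 4.6750 mm/d
ETc = Kc × ET₀ = 1.13 × 4.6750 = 5.2828 mm/d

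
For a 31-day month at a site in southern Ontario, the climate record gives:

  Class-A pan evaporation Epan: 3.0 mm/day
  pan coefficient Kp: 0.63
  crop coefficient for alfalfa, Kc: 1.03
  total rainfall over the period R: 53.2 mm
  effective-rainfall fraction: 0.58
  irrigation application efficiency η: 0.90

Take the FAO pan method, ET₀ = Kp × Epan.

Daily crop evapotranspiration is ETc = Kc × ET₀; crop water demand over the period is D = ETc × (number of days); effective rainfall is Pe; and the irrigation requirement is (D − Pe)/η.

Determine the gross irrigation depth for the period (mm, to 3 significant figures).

ET₀ = 0.63 × 3.0 = 1.8900 mm/d
ETc = Kc × ET₀ = 1.03 × 1.8900 = 1.9467 mm/d
Crop demand D = ETc × 31 d = 1.9467 × 31 = 60.348 mm
Pe = 0.58 × 53.2 = 30.856 mm
D − Pe = 60.348 − 30.856 = 29.492 mm
Gross irrigation = 29.492 / 0.90 = 32.769 mm

32.8 mm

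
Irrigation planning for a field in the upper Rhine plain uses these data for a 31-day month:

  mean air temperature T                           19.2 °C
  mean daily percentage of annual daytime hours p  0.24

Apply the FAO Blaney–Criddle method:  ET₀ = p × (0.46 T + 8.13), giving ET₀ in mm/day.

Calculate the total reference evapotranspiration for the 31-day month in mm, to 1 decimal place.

126.2 mm

ET₀ = 0.24 × (0.46 × 19.2 + 8.13) = 0.24 × 16.962 = 4.0709 mm/d
Monthly total = 4.0709 × 31 = 126.198 mm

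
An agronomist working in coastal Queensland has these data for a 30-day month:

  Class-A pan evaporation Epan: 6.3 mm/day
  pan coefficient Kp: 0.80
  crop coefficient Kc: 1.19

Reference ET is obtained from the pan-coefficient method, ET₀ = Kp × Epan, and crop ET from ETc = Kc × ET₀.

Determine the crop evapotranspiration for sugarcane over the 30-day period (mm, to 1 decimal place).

ET₀ = 0.80 × 6.3 = 5.0400 mm/d
ETc = Kc × ET₀ = 1.19 × 5.0400 = 5.9976 mm/d
Over 30 days: 5.9976 × 30 = 179.928 mm

179.9 mm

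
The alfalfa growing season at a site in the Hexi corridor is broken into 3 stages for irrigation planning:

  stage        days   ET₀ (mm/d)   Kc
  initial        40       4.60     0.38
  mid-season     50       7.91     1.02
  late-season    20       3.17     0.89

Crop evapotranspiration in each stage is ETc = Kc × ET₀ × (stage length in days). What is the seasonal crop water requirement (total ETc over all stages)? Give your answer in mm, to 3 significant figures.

initial: 0.38 × 4.60 × 40 = 69.92 mm
mid-season: 1.02 × 7.91 × 50 = 403.41 mm
late-season: 0.89 × 3.17 × 20 = 56.43 mm
Seasonal total = 529.76 mm

530 mm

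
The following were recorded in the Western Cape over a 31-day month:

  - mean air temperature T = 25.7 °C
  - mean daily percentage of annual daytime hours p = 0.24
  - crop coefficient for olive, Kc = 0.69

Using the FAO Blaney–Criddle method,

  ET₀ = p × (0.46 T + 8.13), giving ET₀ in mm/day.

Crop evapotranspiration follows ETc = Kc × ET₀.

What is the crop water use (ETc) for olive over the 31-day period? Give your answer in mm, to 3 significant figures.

ET₀ = 0.24 × (0.46 × 25.7 + 8.13) = 0.24 × 19.952 = 4.7885 mm/d
ETc = Kc × ET₀ = 0.69 × 4.7885 = 3.3041 mm/d
Over 31 days: 3.3041 × 31 = 102.427 mm

102 mm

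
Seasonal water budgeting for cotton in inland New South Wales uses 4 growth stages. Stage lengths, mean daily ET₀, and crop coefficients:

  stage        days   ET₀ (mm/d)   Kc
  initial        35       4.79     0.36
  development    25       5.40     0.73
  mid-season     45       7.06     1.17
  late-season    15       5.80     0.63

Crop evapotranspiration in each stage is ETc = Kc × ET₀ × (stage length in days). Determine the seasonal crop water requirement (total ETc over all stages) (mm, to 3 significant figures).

initial: 0.36 × 4.79 × 35 = 60.35 mm
development: 0.73 × 5.40 × 25 = 98.55 mm
mid-season: 1.17 × 7.06 × 45 = 371.71 mm
late-season: 0.63 × 5.80 × 15 = 54.81 mm
Seasonal total = 585.42 mm

585 mm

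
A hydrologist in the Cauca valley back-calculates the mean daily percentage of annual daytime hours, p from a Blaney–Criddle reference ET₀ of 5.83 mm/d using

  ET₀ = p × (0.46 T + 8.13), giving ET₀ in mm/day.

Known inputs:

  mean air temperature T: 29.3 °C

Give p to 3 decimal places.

0.270

p = ET₀ / (0.46 T + 8.13) = 5.83 / (0.46 × 29.3 + 8.13) = 5.83 / 21.608 = 0.2698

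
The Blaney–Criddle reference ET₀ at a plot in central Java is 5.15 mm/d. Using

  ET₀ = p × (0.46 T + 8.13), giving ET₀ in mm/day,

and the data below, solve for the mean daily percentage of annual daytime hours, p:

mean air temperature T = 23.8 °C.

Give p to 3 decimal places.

p = ET₀ / (0.46 T + 8.13) = 5.15 / (0.46 × 23.8 + 8.13) = 5.15 / 19.078 = 0.2699

0.270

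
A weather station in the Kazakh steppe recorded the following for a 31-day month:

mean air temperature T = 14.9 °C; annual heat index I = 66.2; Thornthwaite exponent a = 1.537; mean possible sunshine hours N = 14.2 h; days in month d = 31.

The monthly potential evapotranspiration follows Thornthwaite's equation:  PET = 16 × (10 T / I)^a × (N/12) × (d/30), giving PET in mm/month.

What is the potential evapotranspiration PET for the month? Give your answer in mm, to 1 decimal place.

10T/I = 10 × 14.9 / 66.2 = 2.2508
(10T/I)^a = 2.2508^1.537 = 3.4797
Uncorrected PET = 16 × 3.4797 = 55.675 mm
Correction = (N/12)(d/30) = (14.2/12)(31/30) = 1.2228
PET = 55.675 × 1.2228 = 68.079 mm/month

68.1 mm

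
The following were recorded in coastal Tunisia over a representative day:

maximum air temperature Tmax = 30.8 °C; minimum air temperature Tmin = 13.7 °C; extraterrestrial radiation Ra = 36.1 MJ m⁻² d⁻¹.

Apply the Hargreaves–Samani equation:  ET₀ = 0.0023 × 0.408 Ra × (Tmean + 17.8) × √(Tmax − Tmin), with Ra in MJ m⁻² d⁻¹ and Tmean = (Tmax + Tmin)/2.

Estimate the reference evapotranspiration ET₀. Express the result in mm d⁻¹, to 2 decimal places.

5.61 mm d⁻¹

Tmean = (30.8 + 13.7)/2 = 22.25 °C
0.408 Ra = 0.408 × 36.1 = 14.7288 mm/d equivalent
ET₀ = 0.0023 × 14.7288 × (22.25 + 17.8) × √17.1 = 0.0023 × 14.7288 × 40.05 × 4.1352 = 5.6104 mm/d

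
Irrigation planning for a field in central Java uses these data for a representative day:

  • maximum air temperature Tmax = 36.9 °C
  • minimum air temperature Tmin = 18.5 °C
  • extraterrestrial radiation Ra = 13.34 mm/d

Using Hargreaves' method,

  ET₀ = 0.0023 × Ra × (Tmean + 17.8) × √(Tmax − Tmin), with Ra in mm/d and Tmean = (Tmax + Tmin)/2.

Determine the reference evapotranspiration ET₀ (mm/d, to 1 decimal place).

Tmean = (36.9 + 18.5)/2 = 27.70 °C
ET₀ = 0.0023 × 13.34 × (27.70 + 17.8) × √18.4 = 0.0023 × 13.34 × 45.50 × 4.2895 = 5.9883 mm/d

6.0 mm/d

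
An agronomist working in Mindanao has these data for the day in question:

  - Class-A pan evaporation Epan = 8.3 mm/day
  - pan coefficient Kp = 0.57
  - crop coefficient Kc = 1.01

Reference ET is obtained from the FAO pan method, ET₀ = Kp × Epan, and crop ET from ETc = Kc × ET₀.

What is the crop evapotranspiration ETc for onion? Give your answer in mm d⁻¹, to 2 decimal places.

ET₀ = 0.57 × 8.3 = 4.7310 mm/d
ETc = Kc × ET₀ = 1.01 × 4.7310 = 4.7783 mm/d

4.78 mm d⁻¹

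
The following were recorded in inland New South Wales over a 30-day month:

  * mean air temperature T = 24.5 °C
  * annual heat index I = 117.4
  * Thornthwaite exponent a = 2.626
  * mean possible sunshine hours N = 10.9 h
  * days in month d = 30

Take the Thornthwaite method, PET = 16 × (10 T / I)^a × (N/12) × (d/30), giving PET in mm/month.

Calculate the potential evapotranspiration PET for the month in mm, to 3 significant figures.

100 mm

10T/I = 10 × 24.5 / 117.4 = 2.0869
(10T/I)^a = 2.0869^2.626 = 6.9026
Uncorrected PET = 16 × 6.9026 = 110.442 mm
Correction = (N/12)(d/30) = (10.9/12)(30/30) = 0.9083
PET = 110.442 × 0.9083 = 100.314 mm/month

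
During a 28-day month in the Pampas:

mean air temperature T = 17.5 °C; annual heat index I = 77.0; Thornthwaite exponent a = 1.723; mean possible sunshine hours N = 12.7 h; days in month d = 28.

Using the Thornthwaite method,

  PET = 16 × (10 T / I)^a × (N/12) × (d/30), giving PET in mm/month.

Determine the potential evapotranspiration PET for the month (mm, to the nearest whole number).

65 mm

10T/I = 10 × 17.5 / 77.0 = 2.2727
(10T/I)^a = 2.2727^1.723 = 4.1145
Uncorrected PET = 16 × 4.1145 = 65.832 mm
Correction = (N/12)(d/30) = (12.7/12)(28/30) = 0.9878
PET = 65.832 × 0.9878 = 65.029 mm/month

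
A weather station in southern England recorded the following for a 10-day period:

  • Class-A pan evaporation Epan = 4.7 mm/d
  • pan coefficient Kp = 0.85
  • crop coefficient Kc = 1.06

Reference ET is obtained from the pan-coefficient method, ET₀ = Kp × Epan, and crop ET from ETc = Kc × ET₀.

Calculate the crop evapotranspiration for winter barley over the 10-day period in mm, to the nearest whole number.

42 mm

ET₀ = 0.85 × 4.7 = 3.9950 mm/d
ETc = Kc × ET₀ = 1.06 × 3.9950 = 4.2347 mm/d
Over 10 days: 4.2347 × 10 = 42.347 mm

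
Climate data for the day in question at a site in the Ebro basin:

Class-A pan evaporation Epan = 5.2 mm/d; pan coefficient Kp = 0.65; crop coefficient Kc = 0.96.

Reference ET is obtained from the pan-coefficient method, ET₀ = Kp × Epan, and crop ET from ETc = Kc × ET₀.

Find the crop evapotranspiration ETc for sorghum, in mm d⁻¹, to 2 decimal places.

3.24 mm d⁻¹

ET₀ = 0.65 × 5.2 = 3.3800 mm/d
ETc = Kc × ET₀ = 0.96 × 3.3800 = 3.2448 mm/d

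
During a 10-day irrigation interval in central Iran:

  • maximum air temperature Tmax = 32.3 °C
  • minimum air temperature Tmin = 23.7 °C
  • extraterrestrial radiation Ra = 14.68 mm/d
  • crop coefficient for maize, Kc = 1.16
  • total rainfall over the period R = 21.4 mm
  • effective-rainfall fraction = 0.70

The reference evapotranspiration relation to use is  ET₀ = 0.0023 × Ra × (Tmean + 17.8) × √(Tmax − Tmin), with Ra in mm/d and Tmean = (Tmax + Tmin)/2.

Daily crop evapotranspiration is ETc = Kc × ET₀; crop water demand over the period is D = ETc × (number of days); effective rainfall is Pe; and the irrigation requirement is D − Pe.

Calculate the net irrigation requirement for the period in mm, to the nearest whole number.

Tmean = (32.3 + 23.7)/2 = 28.00 °C
ET₀ = 0.0023 × 14.68 × (28.00 + 17.8) × √8.6 = 0.0023 × 14.68 × 45.80 × 2.9326 = 4.5349 mm/d
ETc = Kc × ET₀ = 1.16 × 4.5349 = 5.2605 mm/d
Crop demand D = ETc × 10 d = 5.2605 × 10 = 52.605 mm
Pe = 0.70 × 21.4 = 14.980 mm
D − Pe = 52.605 − 14.980 = 37.625 mm

38 mm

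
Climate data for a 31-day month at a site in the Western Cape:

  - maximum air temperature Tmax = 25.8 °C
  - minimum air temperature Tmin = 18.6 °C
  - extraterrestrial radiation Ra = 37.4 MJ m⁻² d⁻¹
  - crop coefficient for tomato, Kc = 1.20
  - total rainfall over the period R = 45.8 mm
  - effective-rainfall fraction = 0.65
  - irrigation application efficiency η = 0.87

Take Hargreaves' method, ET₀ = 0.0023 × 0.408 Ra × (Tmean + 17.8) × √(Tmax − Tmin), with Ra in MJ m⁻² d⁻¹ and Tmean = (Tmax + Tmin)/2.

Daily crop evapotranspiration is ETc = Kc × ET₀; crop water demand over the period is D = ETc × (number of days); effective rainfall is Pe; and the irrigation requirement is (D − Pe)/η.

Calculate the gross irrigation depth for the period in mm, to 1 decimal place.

Tmean = (25.8 + 18.6)/2 = 22.20 °C
0.408 Ra = 0.408 × 37.4 = 15.2592 mm/d equivalent
ET₀ = 0.0023 × 15.2592 × (22.20 + 17.8) × √7.2 = 0.0023 × 15.2592 × 40.00 × 2.6833 = 3.7669 mm/d
ETc = Kc × ET₀ = 1.20 × 3.7669 = 4.5203 mm/d
Crop demand D = ETc × 31 d = 4.5203 × 31 = 140.129 mm
Pe = 0.65 × 45.8 = 29.770 mm
D − Pe = 140.129 − 29.770 = 110.359 mm
Gross irrigation = 110.359 / 0.87 = 126.849 mm

126.8 mm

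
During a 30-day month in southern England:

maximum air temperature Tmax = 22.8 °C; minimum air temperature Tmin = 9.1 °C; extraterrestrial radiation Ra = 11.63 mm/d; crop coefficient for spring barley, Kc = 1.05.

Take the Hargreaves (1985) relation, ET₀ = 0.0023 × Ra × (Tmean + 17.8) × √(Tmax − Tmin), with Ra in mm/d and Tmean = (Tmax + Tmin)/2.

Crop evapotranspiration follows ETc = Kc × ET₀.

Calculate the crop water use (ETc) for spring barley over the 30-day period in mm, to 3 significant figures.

105 mm

Tmean = (22.8 + 9.1)/2 = 15.95 °C
ET₀ = 0.0023 × 11.63 × (15.95 + 17.8) × √13.7 = 0.0023 × 11.63 × 33.75 × 3.7014 = 3.3415 mm/d
ETc = Kc × ET₀ = 1.05 × 3.3415 = 3.5086 mm/d
Over 30 days: 3.5086 × 30 = 105.258 mm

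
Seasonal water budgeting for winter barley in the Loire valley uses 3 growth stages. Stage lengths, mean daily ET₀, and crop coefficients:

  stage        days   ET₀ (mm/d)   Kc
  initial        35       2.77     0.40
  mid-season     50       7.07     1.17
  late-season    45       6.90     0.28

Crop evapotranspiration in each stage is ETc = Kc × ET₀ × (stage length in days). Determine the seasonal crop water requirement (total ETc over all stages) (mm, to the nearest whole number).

539 mm

initial: 0.40 × 2.77 × 35 = 38.78 mm
mid-season: 1.17 × 7.07 × 50 = 413.60 mm
late-season: 0.28 × 6.90 × 45 = 86.94 mm
Seasonal total = 539.32 mm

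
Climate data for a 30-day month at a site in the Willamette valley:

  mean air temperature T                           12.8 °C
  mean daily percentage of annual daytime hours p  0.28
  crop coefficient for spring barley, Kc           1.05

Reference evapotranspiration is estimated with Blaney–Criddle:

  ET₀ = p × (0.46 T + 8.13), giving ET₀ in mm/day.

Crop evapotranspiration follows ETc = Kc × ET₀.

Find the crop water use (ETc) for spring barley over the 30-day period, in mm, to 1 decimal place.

123.6 mm

ET₀ = 0.28 × (0.46 × 12.8 + 8.13) = 0.28 × 14.018 = 3.9250 mm/d
ETc = Kc × ET₀ = 1.05 × 3.9250 = 4.1213 mm/d
Over 30 days: 4.1213 × 30 = 123.639 mm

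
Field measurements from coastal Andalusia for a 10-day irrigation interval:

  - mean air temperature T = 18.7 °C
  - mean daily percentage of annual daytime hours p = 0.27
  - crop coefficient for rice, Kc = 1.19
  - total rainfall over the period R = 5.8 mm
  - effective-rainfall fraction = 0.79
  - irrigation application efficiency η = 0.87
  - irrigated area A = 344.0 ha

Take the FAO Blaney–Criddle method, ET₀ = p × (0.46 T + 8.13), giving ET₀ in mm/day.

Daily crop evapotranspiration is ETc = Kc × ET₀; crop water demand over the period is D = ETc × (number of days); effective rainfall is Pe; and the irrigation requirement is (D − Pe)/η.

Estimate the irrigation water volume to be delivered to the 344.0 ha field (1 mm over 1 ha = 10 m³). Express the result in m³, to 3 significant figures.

194000 m³

ET₀ = 0.27 × (0.46 × 18.7 + 8.13) = 0.27 × 16.732 = 4.5176 mm/d
ETc = Kc × ET₀ = 1.19 × 4.5176 = 5.3759 mm/d
Crop demand D = ETc × 10 d = 5.3759 × 10 = 53.759 mm
Pe = 0.79 × 5.8 = 4.582 mm
D − Pe = 53.759 − 4.582 = 49.177 mm
Gross irrigation = 49.177 / 0.87 = 56.525 mm
Volume = 56.525 mm × 344.0 ha × 10 = 194446.0 m³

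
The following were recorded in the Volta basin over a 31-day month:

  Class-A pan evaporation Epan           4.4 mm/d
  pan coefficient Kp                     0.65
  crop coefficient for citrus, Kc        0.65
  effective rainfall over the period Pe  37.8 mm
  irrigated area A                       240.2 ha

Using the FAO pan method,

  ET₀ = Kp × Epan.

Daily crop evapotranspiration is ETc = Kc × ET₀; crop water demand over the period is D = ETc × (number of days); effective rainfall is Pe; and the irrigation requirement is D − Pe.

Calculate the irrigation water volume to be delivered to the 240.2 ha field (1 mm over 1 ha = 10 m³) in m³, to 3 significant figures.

ET₀ = 0.65 × 4.4 = 2.8600 mm/d
ETc = Kc × ET₀ = 0.65 × 2.8600 = 1.8590 mm/d
Crop demand D = ETc × 31 d = 1.8590 × 31 = 57.629 mm
D − Pe = 57.629 − 37.8 = 19.829 mm
Volume = 19.829 mm × 240.2 ha × 10 = 47629.3 m³

47600 m³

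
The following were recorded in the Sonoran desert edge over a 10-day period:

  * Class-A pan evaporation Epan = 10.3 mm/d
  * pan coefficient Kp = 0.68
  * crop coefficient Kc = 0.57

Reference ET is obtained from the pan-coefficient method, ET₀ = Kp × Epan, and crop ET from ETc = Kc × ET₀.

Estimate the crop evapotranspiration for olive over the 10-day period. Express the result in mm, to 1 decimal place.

39.9 mm

ET₀ = 0.68 × 10.3 = 7.0040 mm/d
ETc = Kc × ET₀ = 0.57 × 7.0040 = 3.9923 mm/d
Over 10 days: 3.9923 × 10 = 39.923 mm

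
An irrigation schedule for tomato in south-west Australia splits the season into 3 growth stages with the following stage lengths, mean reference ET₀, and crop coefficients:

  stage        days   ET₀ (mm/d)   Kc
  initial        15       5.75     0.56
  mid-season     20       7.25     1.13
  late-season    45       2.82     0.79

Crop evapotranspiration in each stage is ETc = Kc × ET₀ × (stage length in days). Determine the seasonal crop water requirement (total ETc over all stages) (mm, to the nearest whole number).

312 mm

initial: 0.56 × 5.75 × 15 = 48.30 mm
mid-season: 1.13 × 7.25 × 20 = 163.85 mm
late-season: 0.79 × 2.82 × 45 = 100.25 mm
Seasonal total = 312.40 mm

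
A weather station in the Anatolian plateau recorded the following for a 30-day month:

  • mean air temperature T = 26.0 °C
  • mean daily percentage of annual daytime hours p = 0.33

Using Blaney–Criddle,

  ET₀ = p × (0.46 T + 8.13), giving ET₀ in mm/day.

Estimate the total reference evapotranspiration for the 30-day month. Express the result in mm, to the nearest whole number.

ET₀ = 0.33 × (0.46 × 26.0 + 8.13) = 0.33 × 20.090 = 6.6297 mm/d
Monthly total = 6.6297 × 30 = 198.891 mm

199 mm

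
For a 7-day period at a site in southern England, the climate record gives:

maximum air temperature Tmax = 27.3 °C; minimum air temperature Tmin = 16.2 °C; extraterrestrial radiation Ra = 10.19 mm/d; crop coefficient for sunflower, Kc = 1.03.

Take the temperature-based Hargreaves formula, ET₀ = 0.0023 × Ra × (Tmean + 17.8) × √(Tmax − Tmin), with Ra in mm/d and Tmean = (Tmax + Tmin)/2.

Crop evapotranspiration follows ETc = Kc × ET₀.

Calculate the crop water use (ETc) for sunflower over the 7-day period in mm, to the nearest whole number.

Tmean = (27.3 + 16.2)/2 = 21.75 °C
ET₀ = 0.0023 × 10.19 × (21.75 + 17.8) × √11.1 = 0.0023 × 10.19 × 39.55 × 3.3317 = 3.0883 mm/d
ETc = Kc × ET₀ = 1.03 × 3.0883 = 3.1809 mm/d
Over 7 days: 3.1809 × 7 = 22.266 mm

22 mm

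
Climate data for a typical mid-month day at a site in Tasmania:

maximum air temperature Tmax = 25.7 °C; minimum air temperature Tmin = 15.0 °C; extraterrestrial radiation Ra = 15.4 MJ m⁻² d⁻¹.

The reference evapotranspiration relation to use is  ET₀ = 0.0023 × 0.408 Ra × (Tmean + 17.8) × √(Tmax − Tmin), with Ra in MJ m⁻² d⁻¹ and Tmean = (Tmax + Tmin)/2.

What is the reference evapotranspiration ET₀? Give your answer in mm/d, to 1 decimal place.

1.8 mm/d

Tmean = (25.7 + 15.0)/2 = 20.35 °C
0.408 Ra = 0.408 × 15.4 = 6.2832 mm/d equivalent
ET₀ = 0.0023 × 6.2832 × (20.35 + 17.8) × √10.7 = 0.0023 × 6.2832 × 38.15 × 3.2711 = 1.8034 mm/d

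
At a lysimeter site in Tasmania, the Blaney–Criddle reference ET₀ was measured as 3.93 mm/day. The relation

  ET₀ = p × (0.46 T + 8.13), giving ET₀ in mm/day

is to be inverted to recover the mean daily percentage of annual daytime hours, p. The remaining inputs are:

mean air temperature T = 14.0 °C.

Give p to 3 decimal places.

p = ET₀ / (0.46 T + 8.13) = 3.93 / (0.46 × 14.0 + 8.13) = 3.93 / 14.570 = 0.2697

0.270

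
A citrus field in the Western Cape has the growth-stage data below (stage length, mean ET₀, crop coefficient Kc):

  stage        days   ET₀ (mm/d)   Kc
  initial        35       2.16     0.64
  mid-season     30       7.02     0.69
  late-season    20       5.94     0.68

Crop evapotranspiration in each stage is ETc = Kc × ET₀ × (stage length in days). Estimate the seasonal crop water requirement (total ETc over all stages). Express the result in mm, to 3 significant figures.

initial: 0.64 × 2.16 × 35 = 48.38 mm
mid-season: 0.69 × 7.02 × 30 = 145.31 mm
late-season: 0.68 × 5.94 × 20 = 80.78 mm
Seasonal total = 274.47 mm

274 mm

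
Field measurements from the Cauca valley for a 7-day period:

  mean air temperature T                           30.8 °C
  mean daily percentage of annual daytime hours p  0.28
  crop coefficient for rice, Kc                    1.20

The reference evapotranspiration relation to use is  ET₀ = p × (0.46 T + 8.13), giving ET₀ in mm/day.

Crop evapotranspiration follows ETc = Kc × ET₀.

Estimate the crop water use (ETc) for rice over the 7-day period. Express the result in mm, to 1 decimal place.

ET₀ = 0.28 × (0.46 × 30.8 + 8.13) = 0.28 × 22.298 = 6.2434 mm/d
ETc = Kc × ET₀ = 1.20 × 6.2434 = 7.4921 mm/d
Over 7 days: 7.4921 × 7 = 52.445 mm

52.4 mm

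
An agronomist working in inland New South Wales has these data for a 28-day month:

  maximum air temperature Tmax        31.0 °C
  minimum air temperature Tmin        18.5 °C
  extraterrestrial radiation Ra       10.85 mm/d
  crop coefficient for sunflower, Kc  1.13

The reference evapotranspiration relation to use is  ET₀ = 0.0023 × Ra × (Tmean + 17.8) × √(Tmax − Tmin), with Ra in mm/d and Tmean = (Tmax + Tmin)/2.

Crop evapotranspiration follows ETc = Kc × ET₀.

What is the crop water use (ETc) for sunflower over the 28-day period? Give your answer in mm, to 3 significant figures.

Tmean = (31.0 + 18.5)/2 = 24.75 °C
ET₀ = 0.0023 × 10.85 × (24.75 + 17.8) × √12.5 = 0.0023 × 10.85 × 42.55 × 3.5355 = 3.7541 mm/d
ETc = Kc × ET₀ = 1.13 × 3.7541 = 4.2421 mm/d
Over 28 days: 4.2421 × 28 = 118.779 mm

119 mm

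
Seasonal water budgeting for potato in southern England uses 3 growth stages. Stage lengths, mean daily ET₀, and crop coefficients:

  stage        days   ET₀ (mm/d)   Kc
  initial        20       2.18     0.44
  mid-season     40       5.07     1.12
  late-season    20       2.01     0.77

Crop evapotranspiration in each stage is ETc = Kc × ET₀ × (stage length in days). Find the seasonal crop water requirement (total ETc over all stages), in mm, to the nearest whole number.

initial: 0.44 × 2.18 × 20 = 19.18 mm
mid-season: 1.12 × 5.07 × 40 = 227.14 mm
late-season: 0.77 × 2.01 × 20 = 30.95 mm
Seasonal total = 277.27 mm

277 mm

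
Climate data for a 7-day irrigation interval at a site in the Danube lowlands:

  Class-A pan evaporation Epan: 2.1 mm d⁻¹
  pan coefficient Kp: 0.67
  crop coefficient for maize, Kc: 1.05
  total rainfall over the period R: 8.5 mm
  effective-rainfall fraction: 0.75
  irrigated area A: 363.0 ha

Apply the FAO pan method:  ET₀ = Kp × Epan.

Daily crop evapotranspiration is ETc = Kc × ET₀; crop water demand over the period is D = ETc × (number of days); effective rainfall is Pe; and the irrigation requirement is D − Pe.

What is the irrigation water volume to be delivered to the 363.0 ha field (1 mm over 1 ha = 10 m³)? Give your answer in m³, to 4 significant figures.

14400 m³

ET₀ = 0.67 × 2.1 = 1.4070 mm/d
ETc = Kc × ET₀ = 1.05 × 1.4070 = 1.4774 mm/d
Crop demand D = ETc × 7 d = 1.4774 × 7 = 10.342 mm
Pe = 0.75 × 8.5 = 6.375 mm
D − Pe = 10.342 − 6.375 = 3.967 mm
Volume = 3.967 mm × 363.0 ha × 10 = 14400.2 m³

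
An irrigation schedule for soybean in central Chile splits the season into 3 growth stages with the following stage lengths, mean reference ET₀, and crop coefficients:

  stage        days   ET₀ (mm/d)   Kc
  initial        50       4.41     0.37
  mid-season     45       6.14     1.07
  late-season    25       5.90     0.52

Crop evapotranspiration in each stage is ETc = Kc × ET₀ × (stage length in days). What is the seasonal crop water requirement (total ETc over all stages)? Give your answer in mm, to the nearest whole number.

454 mm

initial: 0.37 × 4.41 × 50 = 81.59 mm
mid-season: 1.07 × 6.14 × 45 = 295.64 mm
late-season: 0.52 × 5.90 × 25 = 76.70 mm
Seasonal total = 453.93 mm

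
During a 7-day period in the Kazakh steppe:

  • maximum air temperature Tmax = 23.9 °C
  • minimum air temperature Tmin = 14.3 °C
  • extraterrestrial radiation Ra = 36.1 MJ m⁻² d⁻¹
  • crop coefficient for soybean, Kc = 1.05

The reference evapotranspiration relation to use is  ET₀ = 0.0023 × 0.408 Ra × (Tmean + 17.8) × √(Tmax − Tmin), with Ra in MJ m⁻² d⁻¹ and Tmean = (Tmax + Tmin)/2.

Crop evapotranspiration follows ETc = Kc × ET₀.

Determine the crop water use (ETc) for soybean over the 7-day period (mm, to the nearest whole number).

28 mm

Tmean = (23.9 + 14.3)/2 = 19.10 °C
0.408 Ra = 0.408 × 36.1 = 14.7288 mm/d equivalent
ET₀ = 0.0023 × 14.7288 × (19.10 + 17.8) × √9.6 = 0.0023 × 14.7288 × 36.90 × 3.0984 = 3.8731 mm/d
ETc = Kc × ET₀ = 1.05 × 3.8731 = 4.0668 mm/d
Over 7 days: 4.0668 × 7 = 28.468 mm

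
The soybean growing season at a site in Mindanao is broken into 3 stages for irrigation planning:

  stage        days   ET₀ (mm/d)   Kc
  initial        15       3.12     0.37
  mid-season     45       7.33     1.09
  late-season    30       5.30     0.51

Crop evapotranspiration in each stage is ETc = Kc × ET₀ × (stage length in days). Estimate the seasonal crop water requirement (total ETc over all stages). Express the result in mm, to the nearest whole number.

458 mm

initial: 0.37 × 3.12 × 15 = 17.32 mm
mid-season: 1.09 × 7.33 × 45 = 359.54 mm
late-season: 0.51 × 5.30 × 30 = 81.09 mm
Seasonal total = 457.95 mm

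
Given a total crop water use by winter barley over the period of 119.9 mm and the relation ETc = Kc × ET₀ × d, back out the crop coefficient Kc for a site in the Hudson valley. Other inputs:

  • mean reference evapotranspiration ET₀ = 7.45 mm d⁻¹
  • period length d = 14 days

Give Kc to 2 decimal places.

ETc = Kc × ET₀ × d  ⇒  Kc = ETc / (ET₀ × d)
Kc = 119.9 / (7.45 × 14) = 119.9 / 104.30 = 1.1496

1.15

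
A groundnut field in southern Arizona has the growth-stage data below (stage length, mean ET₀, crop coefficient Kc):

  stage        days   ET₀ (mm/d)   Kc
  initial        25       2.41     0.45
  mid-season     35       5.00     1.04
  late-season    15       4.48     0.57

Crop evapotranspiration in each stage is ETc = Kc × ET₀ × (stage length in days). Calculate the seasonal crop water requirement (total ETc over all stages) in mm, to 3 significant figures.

247 mm

initial: 0.45 × 2.41 × 25 = 27.11 mm
mid-season: 1.04 × 5.00 × 35 = 182.00 mm
late-season: 0.57 × 4.48 × 15 = 38.30 mm
Seasonal total = 247.41 mm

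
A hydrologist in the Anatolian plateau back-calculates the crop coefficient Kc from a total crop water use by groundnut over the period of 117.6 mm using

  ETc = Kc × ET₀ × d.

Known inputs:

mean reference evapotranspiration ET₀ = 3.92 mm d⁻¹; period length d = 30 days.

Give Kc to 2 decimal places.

ETc = Kc × ET₀ × d  ⇒  Kc = ETc / (ET₀ × d)
Kc = 117.6 / (3.92 × 30) = 117.6 / 117.60 = 1.0000

1.00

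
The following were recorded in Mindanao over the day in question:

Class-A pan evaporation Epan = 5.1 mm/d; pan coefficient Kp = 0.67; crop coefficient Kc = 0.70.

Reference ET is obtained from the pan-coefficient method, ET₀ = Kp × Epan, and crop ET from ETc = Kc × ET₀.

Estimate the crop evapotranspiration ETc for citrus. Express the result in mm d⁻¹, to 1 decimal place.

2.4 mm d⁻¹

ET₀ = 0.67 × 5.1 = 3.4170 mm/d
ETc = Kc × ET₀ = 0.70 × 3.4170 = 2.3919 mm/d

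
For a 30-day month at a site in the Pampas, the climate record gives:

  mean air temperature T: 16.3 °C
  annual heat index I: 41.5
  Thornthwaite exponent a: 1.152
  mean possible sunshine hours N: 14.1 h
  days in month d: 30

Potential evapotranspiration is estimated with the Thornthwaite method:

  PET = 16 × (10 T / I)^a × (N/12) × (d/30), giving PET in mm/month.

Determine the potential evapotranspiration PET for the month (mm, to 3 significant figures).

90.9 mm

10T/I = 10 × 16.3 / 41.5 = 3.9277
(10T/I)^a = 3.9277^1.152 = 4.8356
Uncorrected PET = 16 × 4.8356 = 77.370 mm
Correction = (N/12)(d/30) = (14.1/12)(30/30) = 1.1750
PET = 77.370 × 1.1750 = 90.910 mm/month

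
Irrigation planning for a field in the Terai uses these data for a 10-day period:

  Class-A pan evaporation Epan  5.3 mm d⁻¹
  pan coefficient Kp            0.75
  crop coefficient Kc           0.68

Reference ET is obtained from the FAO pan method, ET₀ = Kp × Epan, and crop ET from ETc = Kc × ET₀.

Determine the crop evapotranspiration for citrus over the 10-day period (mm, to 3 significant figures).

ET₀ = 0.75 × 5.3 = 3.9750 mm/d
ETc = Kc × ET₀ = 0.68 × 3.9750 = 2.7030 mm/d
Over 10 days: 2.7030 × 10 = 27.030 mm

27.0 mm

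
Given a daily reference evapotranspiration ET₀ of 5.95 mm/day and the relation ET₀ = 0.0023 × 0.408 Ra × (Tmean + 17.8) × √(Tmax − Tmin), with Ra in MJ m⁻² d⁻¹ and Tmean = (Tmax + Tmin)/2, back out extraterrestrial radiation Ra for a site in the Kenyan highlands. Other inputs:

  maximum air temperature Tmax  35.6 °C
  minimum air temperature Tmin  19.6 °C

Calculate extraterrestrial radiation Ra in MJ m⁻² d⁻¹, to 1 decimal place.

34.9 MJ m⁻² d⁻¹

Tmean = (35.6+19.6)/2 = 27.60 °C; ΔT = 16.0
Ra = ET₀ / [0.0023 × 0.408 × (Tmean+17.8) × √ΔT]
   = 5.95 / (0.0023 × 0.408 × 45.40 × 4.0000) = 34.915 MJ m⁻² d⁻¹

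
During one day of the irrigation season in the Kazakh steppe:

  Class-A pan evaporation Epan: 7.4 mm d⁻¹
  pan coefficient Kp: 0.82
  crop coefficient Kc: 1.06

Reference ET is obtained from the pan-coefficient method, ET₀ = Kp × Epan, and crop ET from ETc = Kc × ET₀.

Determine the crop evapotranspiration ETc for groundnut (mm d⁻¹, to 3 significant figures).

ET₀ = 0.82 × 7.4 = 6.0680 mm/d
ETc = Kc × ET₀ = 1.06 × 6.0680 = 6.4321 mm/d

6.43 mm d⁻¹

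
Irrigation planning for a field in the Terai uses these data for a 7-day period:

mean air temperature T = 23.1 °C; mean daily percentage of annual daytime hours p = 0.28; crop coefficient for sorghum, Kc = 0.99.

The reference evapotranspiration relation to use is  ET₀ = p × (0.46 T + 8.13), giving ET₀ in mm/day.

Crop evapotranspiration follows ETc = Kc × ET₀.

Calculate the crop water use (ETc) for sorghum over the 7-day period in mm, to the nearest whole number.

36 mm

ET₀ = 0.28 × (0.46 × 23.1 + 8.13) = 0.28 × 18.756 = 5.2517 mm/d
ETc = Kc × ET₀ = 0.99 × 5.2517 = 5.1992 mm/d
Over 7 days: 5.1992 × 7 = 36.394 mm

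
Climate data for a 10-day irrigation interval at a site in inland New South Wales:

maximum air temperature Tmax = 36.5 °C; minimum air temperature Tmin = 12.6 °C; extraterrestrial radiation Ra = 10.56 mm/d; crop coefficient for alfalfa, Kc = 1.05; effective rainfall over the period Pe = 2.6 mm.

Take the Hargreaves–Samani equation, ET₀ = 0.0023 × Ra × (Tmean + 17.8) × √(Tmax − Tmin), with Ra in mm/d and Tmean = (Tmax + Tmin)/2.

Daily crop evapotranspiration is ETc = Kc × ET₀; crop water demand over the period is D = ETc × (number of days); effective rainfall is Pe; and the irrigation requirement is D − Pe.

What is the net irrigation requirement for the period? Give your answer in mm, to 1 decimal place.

Tmean = (36.5 + 12.6)/2 = 24.55 °C
ET₀ = 0.0023 × 10.56 × (24.55 + 17.8) × √23.9 = 0.0023 × 10.56 × 42.35 × 4.8888 = 5.0286 mm/d
ETc = Kc × ET₀ = 1.05 × 5.0286 = 5.2800 mm/d
Crop demand D = ETc × 10 d = 5.2800 × 10 = 52.800 mm
D − Pe = 52.800 − 2.6 = 50.200 mm

50.2 mm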